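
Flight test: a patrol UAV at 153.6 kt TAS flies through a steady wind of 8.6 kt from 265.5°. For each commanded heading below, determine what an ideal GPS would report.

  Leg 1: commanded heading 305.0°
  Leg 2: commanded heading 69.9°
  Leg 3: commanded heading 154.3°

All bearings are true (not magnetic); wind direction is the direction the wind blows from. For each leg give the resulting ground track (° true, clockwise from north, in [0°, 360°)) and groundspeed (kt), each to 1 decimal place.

Leg 1: track=307.1°, groundspeed=147.1 kt
Leg 2: track=70.7°, groundspeed=161.9 kt
Leg 3: track=151.4°, groundspeed=156.9 kt

Leg 1: heading 305.0°; drift +2.1° → track 307.1°, groundspeed 147.1 kt
Leg 2: heading 69.9°; drift +0.8° → track 70.7°, groundspeed 161.9 kt
Leg 3: heading 154.3°; drift -2.9° → track 151.4°, groundspeed 156.9 kt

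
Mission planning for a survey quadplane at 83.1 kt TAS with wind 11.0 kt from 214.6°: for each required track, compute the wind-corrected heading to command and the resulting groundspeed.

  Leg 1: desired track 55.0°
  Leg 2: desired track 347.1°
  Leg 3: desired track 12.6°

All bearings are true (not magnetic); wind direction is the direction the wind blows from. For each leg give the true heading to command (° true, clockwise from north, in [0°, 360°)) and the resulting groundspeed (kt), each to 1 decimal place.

Leg 1: heading=57.6°, groundspeed=93.3 kt
Leg 2: heading=341.5°, groundspeed=90.1 kt
Leg 3: heading=9.8°, groundspeed=93.2 kt

Leg 1: desired track 55.0°; wind correction +2.6° → command heading 57.6°, groundspeed 93.3 kt
Leg 2: desired track 347.1°; wind correction -5.6° → command heading 341.5°, groundspeed 90.1 kt
Leg 3: desired track 12.6°; wind correction -2.8° → command heading 9.8°, groundspeed 93.2 kt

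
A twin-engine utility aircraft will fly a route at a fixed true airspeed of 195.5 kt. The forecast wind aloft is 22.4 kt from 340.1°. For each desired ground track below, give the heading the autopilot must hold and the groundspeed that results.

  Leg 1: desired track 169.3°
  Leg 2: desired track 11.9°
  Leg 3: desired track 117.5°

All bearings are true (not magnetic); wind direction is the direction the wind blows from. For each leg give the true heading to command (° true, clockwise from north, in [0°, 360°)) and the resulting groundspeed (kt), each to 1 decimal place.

Leg 1: desired track 169.3°; wind correction +1.0° → command heading 170.3°, groundspeed 217.6 kt
Leg 2: desired track 11.9°; wind correction -3.5° → command heading 8.4°, groundspeed 176.1 kt
Leg 3: desired track 117.5°; wind correction -4.4° → command heading 113.1°, groundspeed 211.4 kt

Leg 1: heading=170.3°, groundspeed=217.6 kt
Leg 2: heading=8.4°, groundspeed=176.1 kt
Leg 3: heading=113.1°, groundspeed=211.4 kt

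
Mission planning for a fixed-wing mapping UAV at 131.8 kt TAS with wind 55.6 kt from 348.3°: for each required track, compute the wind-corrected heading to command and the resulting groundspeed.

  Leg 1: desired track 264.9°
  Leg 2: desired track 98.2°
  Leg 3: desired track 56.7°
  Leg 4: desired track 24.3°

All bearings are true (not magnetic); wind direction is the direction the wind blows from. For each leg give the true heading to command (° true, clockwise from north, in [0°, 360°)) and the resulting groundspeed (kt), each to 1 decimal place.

Leg 1: desired track 264.9°; wind correction +24.8° → command heading 289.7°, groundspeed 113.3 kt
Leg 2: desired track 98.2°; wind correction -23.4° → command heading 74.8°, groundspeed 139.9 kt
Leg 3: desired track 56.7°; wind correction -23.1° → command heading 33.6°, groundspeed 100.8 kt
Leg 4: desired track 24.3°; wind correction -14.4° → command heading 9.9°, groundspeed 82.7 kt

Leg 1: heading=289.7°, groundspeed=113.3 kt
Leg 2: heading=74.8°, groundspeed=139.9 kt
Leg 3: heading=33.6°, groundspeed=100.8 kt
Leg 4: heading=9.9°, groundspeed=82.7 kt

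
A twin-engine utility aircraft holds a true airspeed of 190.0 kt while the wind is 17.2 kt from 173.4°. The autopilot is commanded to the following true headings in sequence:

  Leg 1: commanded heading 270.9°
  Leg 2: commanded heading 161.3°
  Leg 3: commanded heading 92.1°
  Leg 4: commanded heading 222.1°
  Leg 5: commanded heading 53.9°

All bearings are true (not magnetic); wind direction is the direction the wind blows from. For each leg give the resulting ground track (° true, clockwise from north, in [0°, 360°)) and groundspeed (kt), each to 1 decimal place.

Leg 1: heading 270.9°; drift +5.1° → track 276.0°, groundspeed 193.0 kt
Leg 2: heading 161.3°; drift -1.2° → track 160.1°, groundspeed 173.2 kt
Leg 3: heading 92.1°; drift -5.2° → track 86.9°, groundspeed 188.2 kt
Leg 4: heading 222.1°; drift +4.1° → track 226.2°, groundspeed 179.1 kt
Leg 5: heading 53.9°; drift -4.3° → track 49.6°, groundspeed 199.0 kt

Leg 1: track=276.0°, groundspeed=193.0 kt
Leg 2: track=160.1°, groundspeed=173.2 kt
Leg 3: track=86.9°, groundspeed=188.2 kt
Leg 4: track=226.2°, groundspeed=179.1 kt
Leg 5: track=49.6°, groundspeed=199.0 kt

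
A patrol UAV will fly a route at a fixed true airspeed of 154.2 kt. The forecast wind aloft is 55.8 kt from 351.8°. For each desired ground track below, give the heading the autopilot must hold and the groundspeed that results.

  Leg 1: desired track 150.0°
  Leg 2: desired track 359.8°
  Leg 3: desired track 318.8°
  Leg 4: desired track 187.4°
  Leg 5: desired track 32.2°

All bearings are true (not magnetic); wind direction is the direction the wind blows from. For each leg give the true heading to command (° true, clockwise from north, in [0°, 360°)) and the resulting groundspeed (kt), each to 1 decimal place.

Leg 1: heading=142.3°, groundspeed=204.6 kt
Leg 2: heading=356.9°, groundspeed=98.7 kt
Leg 3: heading=330.2°, groundspeed=104.4 kt
Leg 4: heading=193.0°, groundspeed=207.2 kt
Leg 5: heading=18.6°, groundspeed=107.4 kt

Leg 1: desired track 150.0°; wind correction -7.7° → command heading 142.3°, groundspeed 204.6 kt
Leg 2: desired track 359.8°; wind correction -2.9° → command heading 356.9°, groundspeed 98.7 kt
Leg 3: desired track 318.8°; wind correction +11.4° → command heading 330.2°, groundspeed 104.4 kt
Leg 4: desired track 187.4°; wind correction +5.6° → command heading 193.0°, groundspeed 207.2 kt
Leg 5: desired track 32.2°; wind correction -13.6° → command heading 18.6°, groundspeed 107.4 kt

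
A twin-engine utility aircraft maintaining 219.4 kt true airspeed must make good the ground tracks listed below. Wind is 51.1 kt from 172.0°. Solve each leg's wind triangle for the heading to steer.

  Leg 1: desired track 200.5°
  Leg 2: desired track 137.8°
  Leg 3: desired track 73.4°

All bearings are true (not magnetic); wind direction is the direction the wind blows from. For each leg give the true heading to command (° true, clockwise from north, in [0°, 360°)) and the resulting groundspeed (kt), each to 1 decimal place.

Leg 1: heading=194.1°, groundspeed=173.1 kt
Leg 2: heading=145.3°, groundspeed=175.2 kt
Leg 3: heading=86.7°, groundspeed=221.1 kt

Leg 1: desired track 200.5°; wind correction -6.4° → command heading 194.1°, groundspeed 173.1 kt
Leg 2: desired track 137.8°; wind correction +7.5° → command heading 145.3°, groundspeed 175.2 kt
Leg 3: desired track 73.4°; wind correction +13.3° → command heading 86.7°, groundspeed 221.1 kt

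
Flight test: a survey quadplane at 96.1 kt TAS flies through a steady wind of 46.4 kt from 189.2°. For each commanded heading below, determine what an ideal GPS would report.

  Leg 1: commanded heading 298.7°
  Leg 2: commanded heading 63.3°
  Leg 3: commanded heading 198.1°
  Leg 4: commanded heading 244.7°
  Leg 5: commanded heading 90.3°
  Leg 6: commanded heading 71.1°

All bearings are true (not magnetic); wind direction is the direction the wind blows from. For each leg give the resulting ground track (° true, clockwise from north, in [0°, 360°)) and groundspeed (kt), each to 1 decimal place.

Leg 1: track=320.1°, groundspeed=119.9 kt
Leg 2: track=46.3°, groundspeed=128.9 kt
Leg 3: track=206.2°, groundspeed=50.8 kt
Leg 4: track=273.4°, groundspeed=79.6 kt
Leg 5: track=66.4°, groundspeed=113.0 kt
Leg 6: track=52.0°, groundspeed=124.9 kt

Leg 1: heading 298.7°; drift +21.4° → track 320.1°, groundspeed 119.9 kt
Leg 2: heading 63.3°; drift -17.0° → track 46.3°, groundspeed 128.9 kt
Leg 3: heading 198.1°; drift +8.1° → track 206.2°, groundspeed 50.8 kt
Leg 4: heading 244.7°; drift +28.7° → track 273.4°, groundspeed 79.6 kt
Leg 5: heading 90.3°; drift -23.9° → track 66.4°, groundspeed 113.0 kt
Leg 6: heading 71.1°; drift -19.1° → track 52.0°, groundspeed 124.9 kt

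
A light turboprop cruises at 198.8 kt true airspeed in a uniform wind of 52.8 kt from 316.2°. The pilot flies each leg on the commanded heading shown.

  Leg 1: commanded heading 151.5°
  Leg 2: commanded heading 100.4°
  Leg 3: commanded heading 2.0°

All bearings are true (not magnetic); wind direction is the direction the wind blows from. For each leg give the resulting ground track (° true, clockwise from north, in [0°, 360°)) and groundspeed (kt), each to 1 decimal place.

Leg 1: heading 151.5°; drift -3.2° → track 148.3°, groundspeed 250.1 kt
Leg 2: heading 100.4°; drift +7.3° → track 107.7°, groundspeed 243.6 kt
Leg 3: heading 2.0°; drift +13.2° → track 15.2°, groundspeed 166.4 kt

Leg 1: track=148.3°, groundspeed=250.1 kt
Leg 2: track=107.7°, groundspeed=243.6 kt
Leg 3: track=15.2°, groundspeed=166.4 kt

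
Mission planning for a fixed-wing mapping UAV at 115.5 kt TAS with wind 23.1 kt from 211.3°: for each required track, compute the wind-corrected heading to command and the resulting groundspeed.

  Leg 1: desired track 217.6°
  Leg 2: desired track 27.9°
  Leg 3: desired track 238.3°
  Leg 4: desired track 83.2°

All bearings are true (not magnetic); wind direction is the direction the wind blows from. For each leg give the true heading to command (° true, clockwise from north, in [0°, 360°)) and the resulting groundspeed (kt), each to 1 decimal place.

Leg 1: heading=216.3°, groundspeed=92.5 kt
Leg 2: heading=27.2°, groundspeed=138.6 kt
Leg 3: heading=233.1°, groundspeed=94.4 kt
Leg 4: heading=92.3°, groundspeed=128.3 kt

Leg 1: desired track 217.6°; wind correction -1.3° → command heading 216.3°, groundspeed 92.5 kt
Leg 2: desired track 27.9°; wind correction -0.7° → command heading 27.2°, groundspeed 138.6 kt
Leg 3: desired track 238.3°; wind correction -5.2° → command heading 233.1°, groundspeed 94.4 kt
Leg 4: desired track 83.2°; wind correction +9.1° → command heading 92.3°, groundspeed 128.3 kt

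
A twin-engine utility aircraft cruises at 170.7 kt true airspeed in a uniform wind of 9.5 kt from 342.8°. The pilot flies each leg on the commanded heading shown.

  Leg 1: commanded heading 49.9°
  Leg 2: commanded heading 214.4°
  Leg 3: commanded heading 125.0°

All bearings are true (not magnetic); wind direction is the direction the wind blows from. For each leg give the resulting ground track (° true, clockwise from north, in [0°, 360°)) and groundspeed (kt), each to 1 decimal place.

Leg 1: track=52.9°, groundspeed=167.2 kt
Leg 2: track=212.0°, groundspeed=176.8 kt
Leg 3: track=126.9°, groundspeed=178.3 kt

Leg 1: heading 49.9°; drift +3.0° → track 52.9°, groundspeed 167.2 kt
Leg 2: heading 214.4°; drift -2.4° → track 212.0°, groundspeed 176.8 kt
Leg 3: heading 125.0°; drift +1.9° → track 126.9°, groundspeed 178.3 kt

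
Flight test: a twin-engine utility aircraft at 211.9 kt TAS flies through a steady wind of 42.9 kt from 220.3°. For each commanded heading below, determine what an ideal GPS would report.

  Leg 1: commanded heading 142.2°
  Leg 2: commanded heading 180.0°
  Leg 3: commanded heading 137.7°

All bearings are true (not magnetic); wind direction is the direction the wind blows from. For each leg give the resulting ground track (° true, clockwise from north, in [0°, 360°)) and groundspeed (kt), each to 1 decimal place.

Leg 1: heading 142.2°; drift -11.7° → track 130.5°, groundspeed 207.3 kt
Leg 2: heading 180.0°; drift -8.8° → track 171.2°, groundspeed 181.3 kt
Leg 3: heading 137.7°; drift -11.6° → track 126.1°, groundspeed 210.7 kt

Leg 1: track=130.5°, groundspeed=207.3 kt
Leg 2: track=171.2°, groundspeed=181.3 kt
Leg 3: track=126.1°, groundspeed=210.7 kt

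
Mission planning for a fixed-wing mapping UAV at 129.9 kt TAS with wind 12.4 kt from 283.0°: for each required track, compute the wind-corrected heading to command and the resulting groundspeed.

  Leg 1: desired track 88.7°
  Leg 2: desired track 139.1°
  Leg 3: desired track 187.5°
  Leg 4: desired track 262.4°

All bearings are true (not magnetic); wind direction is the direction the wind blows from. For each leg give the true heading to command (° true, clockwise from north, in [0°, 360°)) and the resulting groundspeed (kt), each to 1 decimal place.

Leg 1: heading=87.3°, groundspeed=141.9 kt
Leg 2: heading=142.3°, groundspeed=139.7 kt
Leg 3: heading=193.0°, groundspeed=130.5 kt
Leg 4: heading=264.3°, groundspeed=118.2 kt

Leg 1: desired track 88.7°; wind correction -1.4° → command heading 87.3°, groundspeed 141.9 kt
Leg 2: desired track 139.1°; wind correction +3.2° → command heading 142.3°, groundspeed 139.7 kt
Leg 3: desired track 187.5°; wind correction +5.5° → command heading 193.0°, groundspeed 130.5 kt
Leg 4: desired track 262.4°; wind correction +1.9° → command heading 264.3°, groundspeed 118.2 kt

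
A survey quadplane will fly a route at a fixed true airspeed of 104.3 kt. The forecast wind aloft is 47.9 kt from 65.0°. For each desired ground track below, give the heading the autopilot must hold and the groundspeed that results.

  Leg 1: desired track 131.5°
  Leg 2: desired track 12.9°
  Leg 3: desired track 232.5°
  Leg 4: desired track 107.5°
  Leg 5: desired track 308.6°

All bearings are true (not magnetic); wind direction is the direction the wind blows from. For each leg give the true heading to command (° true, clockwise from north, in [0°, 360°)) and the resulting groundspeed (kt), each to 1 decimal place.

Leg 1: desired track 131.5°; wind correction -24.9° → command heading 106.6°, groundspeed 75.5 kt
Leg 2: desired track 12.9°; wind correction +21.2° → command heading 34.1°, groundspeed 67.8 kt
Leg 3: desired track 232.5°; wind correction -5.7° → command heading 226.8°, groundspeed 150.5 kt
Leg 4: desired track 107.5°; wind correction -18.1° → command heading 89.4°, groundspeed 63.8 kt
Leg 5: desired track 308.6°; wind correction +24.3° → command heading 332.9°, groundspeed 116.4 kt

Leg 1: heading=106.6°, groundspeed=75.5 kt
Leg 2: heading=34.1°, groundspeed=67.8 kt
Leg 3: heading=226.8°, groundspeed=150.5 kt
Leg 4: heading=89.4°, groundspeed=63.8 kt
Leg 5: heading=332.9°, groundspeed=116.4 kt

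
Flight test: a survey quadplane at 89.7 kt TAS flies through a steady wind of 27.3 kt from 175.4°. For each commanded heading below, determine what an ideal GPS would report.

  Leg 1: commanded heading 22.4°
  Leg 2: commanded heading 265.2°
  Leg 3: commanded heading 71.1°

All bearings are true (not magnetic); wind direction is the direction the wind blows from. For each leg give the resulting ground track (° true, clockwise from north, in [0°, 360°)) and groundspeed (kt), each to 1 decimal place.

Leg 1: track=16.2°, groundspeed=114.7 kt
Leg 2: track=282.1°, groundspeed=93.7 kt
Leg 3: track=55.8°, groundspeed=100.0 kt

Leg 1: heading 22.4°; drift -6.2° → track 16.2°, groundspeed 114.7 kt
Leg 2: heading 265.2°; drift +16.9° → track 282.1°, groundspeed 93.7 kt
Leg 3: heading 71.1°; drift -15.3° → track 55.8°, groundspeed 100.0 kt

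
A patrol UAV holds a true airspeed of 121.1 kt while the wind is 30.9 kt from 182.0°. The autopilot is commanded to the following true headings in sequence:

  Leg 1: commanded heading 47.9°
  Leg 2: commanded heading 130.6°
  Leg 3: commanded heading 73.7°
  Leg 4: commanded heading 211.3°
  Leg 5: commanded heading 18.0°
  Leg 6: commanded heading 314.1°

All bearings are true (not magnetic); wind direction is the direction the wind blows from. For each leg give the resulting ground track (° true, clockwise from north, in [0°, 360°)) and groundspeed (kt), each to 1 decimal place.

Leg 1: track=39.1°, groundspeed=144.3 kt
Leg 2: track=117.3°, groundspeed=104.6 kt
Leg 3: track=61.1°, groundspeed=134.1 kt
Leg 4: track=220.4°, groundspeed=95.4 kt
Leg 5: track=14.8°, groundspeed=151.0 kt
Leg 6: track=323.3°, groundspeed=143.7 kt

Leg 1: heading 47.9°; drift -8.8° → track 39.1°, groundspeed 144.3 kt
Leg 2: heading 130.6°; drift -13.3° → track 117.3°, groundspeed 104.6 kt
Leg 3: heading 73.7°; drift -12.6° → track 61.1°, groundspeed 134.1 kt
Leg 4: heading 211.3°; drift +9.1° → track 220.4°, groundspeed 95.4 kt
Leg 5: heading 18.0°; drift -3.2° → track 14.8°, groundspeed 151.0 kt
Leg 6: heading 314.1°; drift +9.2° → track 323.3°, groundspeed 143.7 kt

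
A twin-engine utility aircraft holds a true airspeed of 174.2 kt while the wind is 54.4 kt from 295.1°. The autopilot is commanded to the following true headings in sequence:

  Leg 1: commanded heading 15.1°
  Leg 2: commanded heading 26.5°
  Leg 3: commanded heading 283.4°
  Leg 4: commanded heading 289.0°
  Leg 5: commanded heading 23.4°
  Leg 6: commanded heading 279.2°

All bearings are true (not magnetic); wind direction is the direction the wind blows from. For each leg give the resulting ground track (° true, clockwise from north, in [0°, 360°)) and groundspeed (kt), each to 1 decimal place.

Leg 1: heading 15.1°; drift +18.0° → track 33.1°, groundspeed 173.2 kt
Leg 2: heading 26.5°; drift +17.2° → track 43.7°, groundspeed 183.8 kt
Leg 3: heading 283.4°; drift -5.2° → track 278.2°, groundspeed 121.4 kt
Leg 4: heading 289.0°; drift -2.8° → track 286.2°, groundspeed 120.2 kt
Leg 5: heading 23.4°; drift +17.5° → track 40.9°, groundspeed 180.9 kt
Leg 6: heading 279.2°; drift -7.0° → track 272.2°, groundspeed 122.8 kt

Leg 1: track=33.1°, groundspeed=173.2 kt
Leg 2: track=43.7°, groundspeed=183.8 kt
Leg 3: track=278.2°, groundspeed=121.4 kt
Leg 4: track=286.2°, groundspeed=120.2 kt
Leg 5: track=40.9°, groundspeed=180.9 kt
Leg 6: track=272.2°, groundspeed=122.8 kt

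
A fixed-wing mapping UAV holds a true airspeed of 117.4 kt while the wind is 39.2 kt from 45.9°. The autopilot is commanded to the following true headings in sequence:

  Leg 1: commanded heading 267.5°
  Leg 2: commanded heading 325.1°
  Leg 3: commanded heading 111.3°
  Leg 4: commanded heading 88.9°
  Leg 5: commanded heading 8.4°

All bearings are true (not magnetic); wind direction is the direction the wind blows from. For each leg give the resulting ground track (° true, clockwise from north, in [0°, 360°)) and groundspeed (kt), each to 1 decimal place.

Leg 1: heading 267.5°; drift -10.1° → track 257.4°, groundspeed 149.0 kt
Leg 2: heading 325.1°; drift -19.2° → track 305.9°, groundspeed 117.7 kt
Leg 3: heading 111.3°; drift +19.4° → track 130.7°, groundspeed 107.2 kt
Leg 4: heading 88.9°; drift +16.8° → track 105.7°, groundspeed 92.7 kt
Leg 5: heading 8.4°; drift -15.5° → track 352.9°, groundspeed 89.5 kt

Leg 1: track=257.4°, groundspeed=149.0 kt
Leg 2: track=305.9°, groundspeed=117.7 kt
Leg 3: track=130.7°, groundspeed=107.2 kt
Leg 4: track=105.7°, groundspeed=92.7 kt
Leg 5: track=352.9°, groundspeed=89.5 kt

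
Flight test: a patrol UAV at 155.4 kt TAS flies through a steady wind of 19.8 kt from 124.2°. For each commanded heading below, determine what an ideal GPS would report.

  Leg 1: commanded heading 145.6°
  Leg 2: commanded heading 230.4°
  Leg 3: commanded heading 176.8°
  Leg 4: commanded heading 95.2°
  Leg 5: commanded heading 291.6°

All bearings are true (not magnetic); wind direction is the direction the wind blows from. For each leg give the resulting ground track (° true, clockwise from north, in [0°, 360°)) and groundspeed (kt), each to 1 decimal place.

Leg 1: heading 145.6°; drift +3.0° → track 148.6°, groundspeed 137.2 kt
Leg 2: heading 230.4°; drift +6.7° → track 237.1°, groundspeed 162.0 kt
Leg 3: heading 176.8°; drift +6.3° → track 183.1°, groundspeed 144.2 kt
Leg 4: heading 95.2°; drift -4.0° → track 91.2°, groundspeed 138.4 kt
Leg 5: heading 291.6°; drift +1.4° → track 293.0°, groundspeed 174.8 kt

Leg 1: track=148.6°, groundspeed=137.2 kt
Leg 2: track=237.1°, groundspeed=162.0 kt
Leg 3: track=183.1°, groundspeed=144.2 kt
Leg 4: track=91.2°, groundspeed=138.4 kt
Leg 5: track=293.0°, groundspeed=174.8 kt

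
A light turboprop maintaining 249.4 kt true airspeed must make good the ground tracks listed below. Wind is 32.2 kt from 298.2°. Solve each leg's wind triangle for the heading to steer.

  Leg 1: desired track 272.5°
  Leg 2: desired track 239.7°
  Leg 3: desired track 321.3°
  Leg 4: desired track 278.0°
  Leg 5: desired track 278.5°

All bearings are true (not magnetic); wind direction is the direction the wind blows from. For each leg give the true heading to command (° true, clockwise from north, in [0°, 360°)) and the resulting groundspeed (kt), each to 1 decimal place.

Leg 1: desired track 272.5°; wind correction +3.2° → command heading 275.7°, groundspeed 220.0 kt
Leg 2: desired track 239.7°; wind correction +6.3° → command heading 246.0°, groundspeed 231.1 kt
Leg 3: desired track 321.3°; wind correction -2.9° → command heading 318.4°, groundspeed 219.5 kt
Leg 4: desired track 278.0°; wind correction +2.6° → command heading 280.6°, groundspeed 218.9 kt
Leg 5: desired track 278.5°; wind correction +2.5° → command heading 281.0°, groundspeed 218.8 kt

Leg 1: heading=275.7°, groundspeed=220.0 kt
Leg 2: heading=246.0°, groundspeed=231.1 kt
Leg 3: heading=318.4°, groundspeed=219.5 kt
Leg 4: heading=280.6°, groundspeed=218.9 kt
Leg 5: heading=281.0°, groundspeed=218.8 kt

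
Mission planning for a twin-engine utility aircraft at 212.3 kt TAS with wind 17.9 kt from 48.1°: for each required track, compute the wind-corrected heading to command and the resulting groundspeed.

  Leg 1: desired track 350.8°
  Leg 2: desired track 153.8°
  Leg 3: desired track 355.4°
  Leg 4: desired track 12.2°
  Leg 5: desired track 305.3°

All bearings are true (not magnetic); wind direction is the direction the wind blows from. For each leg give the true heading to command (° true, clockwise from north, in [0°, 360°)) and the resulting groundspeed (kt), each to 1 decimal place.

Leg 1: heading=354.9°, groundspeed=202.1 kt
Leg 2: heading=149.1°, groundspeed=216.4 kt
Leg 3: heading=359.2°, groundspeed=201.0 kt
Leg 4: heading=15.0°, groundspeed=197.5 kt
Leg 5: heading=310.0°, groundspeed=215.5 kt

Leg 1: desired track 350.8°; wind correction +4.1° → command heading 354.9°, groundspeed 202.1 kt
Leg 2: desired track 153.8°; wind correction -4.7° → command heading 149.1°, groundspeed 216.4 kt
Leg 3: desired track 355.4°; wind correction +3.8° → command heading 359.2°, groundspeed 201.0 kt
Leg 4: desired track 12.2°; wind correction +2.8° → command heading 15.0°, groundspeed 197.5 kt
Leg 5: desired track 305.3°; wind correction +4.7° → command heading 310.0°, groundspeed 215.5 kt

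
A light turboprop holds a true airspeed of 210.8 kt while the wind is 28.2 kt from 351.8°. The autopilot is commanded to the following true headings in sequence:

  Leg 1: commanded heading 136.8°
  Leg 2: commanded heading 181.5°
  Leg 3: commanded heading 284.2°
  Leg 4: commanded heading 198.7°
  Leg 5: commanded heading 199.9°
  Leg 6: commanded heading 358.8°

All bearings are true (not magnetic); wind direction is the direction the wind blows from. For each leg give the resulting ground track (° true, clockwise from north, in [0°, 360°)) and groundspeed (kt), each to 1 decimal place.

Leg 1: track=140.8°, groundspeed=234.5 kt
Leg 2: track=180.4°, groundspeed=238.6 kt
Leg 3: track=276.8°, groundspeed=201.7 kt
Leg 4: track=195.6°, groundspeed=236.3 kt
Leg 5: track=196.7°, groundspeed=236.0 kt
Leg 6: track=359.9°, groundspeed=182.8 kt

Leg 1: heading 136.8°; drift +4.0° → track 140.8°, groundspeed 234.5 kt
Leg 2: heading 181.5°; drift -1.1° → track 180.4°, groundspeed 238.6 kt
Leg 3: heading 284.2°; drift -7.4° → track 276.8°, groundspeed 201.7 kt
Leg 4: heading 198.7°; drift -3.1° → track 195.6°, groundspeed 236.3 kt
Leg 5: heading 199.9°; drift -3.2° → track 196.7°, groundspeed 236.0 kt
Leg 6: heading 358.8°; drift +1.1° → track 359.9°, groundspeed 182.8 kt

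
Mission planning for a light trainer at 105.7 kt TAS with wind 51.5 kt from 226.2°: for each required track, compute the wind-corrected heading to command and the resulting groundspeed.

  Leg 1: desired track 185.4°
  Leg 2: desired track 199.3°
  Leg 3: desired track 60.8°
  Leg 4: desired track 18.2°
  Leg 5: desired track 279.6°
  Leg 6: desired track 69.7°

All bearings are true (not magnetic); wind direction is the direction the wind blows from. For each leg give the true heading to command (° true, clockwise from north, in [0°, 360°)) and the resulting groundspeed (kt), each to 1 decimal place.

Leg 1: heading=204.0°, groundspeed=61.2 kt
Leg 2: heading=212.0°, groundspeed=57.2 kt
Leg 3: heading=67.9°, groundspeed=154.7 kt
Leg 4: heading=5.0°, groundspeed=148.4 kt
Leg 5: heading=256.6°, groundspeed=66.6 kt
Leg 6: heading=80.9°, groundspeed=150.9 kt

Leg 1: desired track 185.4°; wind correction +18.6° → command heading 204.0°, groundspeed 61.2 kt
Leg 2: desired track 199.3°; wind correction +12.7° → command heading 212.0°, groundspeed 57.2 kt
Leg 3: desired track 60.8°; wind correction +7.1° → command heading 67.9°, groundspeed 154.7 kt
Leg 4: desired track 18.2°; wind correction -13.2° → command heading 5.0°, groundspeed 148.4 kt
Leg 5: desired track 279.6°; wind correction -23.0° → command heading 256.6°, groundspeed 66.6 kt
Leg 6: desired track 69.7°; wind correction +11.2° → command heading 80.9°, groundspeed 150.9 kt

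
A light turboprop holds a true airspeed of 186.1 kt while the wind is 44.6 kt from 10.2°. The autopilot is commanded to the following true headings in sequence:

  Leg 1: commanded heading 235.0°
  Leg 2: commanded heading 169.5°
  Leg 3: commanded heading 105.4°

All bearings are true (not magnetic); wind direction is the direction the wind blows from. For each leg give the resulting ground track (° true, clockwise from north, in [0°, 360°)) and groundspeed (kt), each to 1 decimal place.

Leg 1: track=226.8°, groundspeed=220.0 kt
Leg 2: track=173.5°, groundspeed=228.4 kt
Leg 3: track=118.5°, groundspeed=195.3 kt

Leg 1: heading 235.0°; drift -8.2° → track 226.8°, groundspeed 220.0 kt
Leg 2: heading 169.5°; drift +4.0° → track 173.5°, groundspeed 228.4 kt
Leg 3: heading 105.4°; drift +13.1° → track 118.5°, groundspeed 195.3 kt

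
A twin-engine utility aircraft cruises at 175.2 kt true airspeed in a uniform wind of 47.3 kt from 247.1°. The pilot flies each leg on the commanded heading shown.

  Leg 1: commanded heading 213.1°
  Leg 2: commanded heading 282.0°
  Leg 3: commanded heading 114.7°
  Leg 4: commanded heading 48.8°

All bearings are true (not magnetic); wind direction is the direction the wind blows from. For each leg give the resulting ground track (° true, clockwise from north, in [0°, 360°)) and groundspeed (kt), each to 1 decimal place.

Leg 1: track=202.1°, groundspeed=138.5 kt
Leg 2: track=293.2°, groundspeed=139.1 kt
Leg 3: track=105.1°, groundspeed=210.0 kt
Leg 4: track=52.7°, groundspeed=220.6 kt

Leg 1: heading 213.1°; drift -11.0° → track 202.1°, groundspeed 138.5 kt
Leg 2: heading 282.0°; drift +11.2° → track 293.2°, groundspeed 139.1 kt
Leg 3: heading 114.7°; drift -9.6° → track 105.1°, groundspeed 210.0 kt
Leg 4: heading 48.8°; drift +3.9° → track 52.7°, groundspeed 220.6 kt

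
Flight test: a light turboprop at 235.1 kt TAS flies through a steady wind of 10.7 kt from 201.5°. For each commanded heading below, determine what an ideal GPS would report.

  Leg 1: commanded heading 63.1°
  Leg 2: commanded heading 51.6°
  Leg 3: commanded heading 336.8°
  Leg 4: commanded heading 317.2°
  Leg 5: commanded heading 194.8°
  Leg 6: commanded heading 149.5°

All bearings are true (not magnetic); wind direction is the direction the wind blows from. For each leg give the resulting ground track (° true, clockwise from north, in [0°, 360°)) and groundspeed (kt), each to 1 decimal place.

Leg 1: track=61.4°, groundspeed=243.2 kt
Leg 2: track=50.3°, groundspeed=244.4 kt
Leg 3: track=338.6°, groundspeed=242.8 kt
Leg 4: track=319.5°, groundspeed=239.9 kt
Leg 5: track=194.5°, groundspeed=224.5 kt
Leg 6: track=147.4°, groundspeed=228.7 kt

Leg 1: heading 63.1°; drift -1.7° → track 61.4°, groundspeed 243.2 kt
Leg 2: heading 51.6°; drift -1.3° → track 50.3°, groundspeed 244.4 kt
Leg 3: heading 336.8°; drift +1.8° → track 338.6°, groundspeed 242.8 kt
Leg 4: heading 317.2°; drift +2.3° → track 319.5°, groundspeed 239.9 kt
Leg 5: heading 194.8°; drift -0.3° → track 194.5°, groundspeed 224.5 kt
Leg 6: heading 149.5°; drift -2.1° → track 147.4°, groundspeed 228.7 kt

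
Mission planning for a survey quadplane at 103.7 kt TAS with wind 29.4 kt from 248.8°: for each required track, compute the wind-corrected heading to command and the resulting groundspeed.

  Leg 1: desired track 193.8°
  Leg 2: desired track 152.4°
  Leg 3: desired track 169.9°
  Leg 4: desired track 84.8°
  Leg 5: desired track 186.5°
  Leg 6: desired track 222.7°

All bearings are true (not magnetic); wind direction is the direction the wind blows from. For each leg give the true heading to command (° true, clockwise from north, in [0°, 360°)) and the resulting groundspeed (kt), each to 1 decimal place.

Leg 1: desired track 193.8°; wind correction +13.4° → command heading 207.2°, groundspeed 84.0 kt
Leg 2: desired track 152.4°; wind correction +16.4° → command heading 168.8°, groundspeed 102.8 kt
Leg 3: desired track 169.9°; wind correction +16.2° → command heading 186.1°, groundspeed 93.9 kt
Leg 4: desired track 84.8°; wind correction +4.5° → command heading 89.3°, groundspeed 131.6 kt
Leg 5: desired track 186.5°; wind correction +14.5° → command heading 201.0°, groundspeed 86.7 kt
Leg 6: desired track 222.7°; wind correction +7.2° → command heading 229.9°, groundspeed 76.5 kt

Leg 1: heading=207.2°, groundspeed=84.0 kt
Leg 2: heading=168.8°, groundspeed=102.8 kt
Leg 3: heading=186.1°, groundspeed=93.9 kt
Leg 4: heading=89.3°, groundspeed=131.6 kt
Leg 5: heading=201.0°, groundspeed=86.7 kt
Leg 6: heading=229.9°, groundspeed=76.5 kt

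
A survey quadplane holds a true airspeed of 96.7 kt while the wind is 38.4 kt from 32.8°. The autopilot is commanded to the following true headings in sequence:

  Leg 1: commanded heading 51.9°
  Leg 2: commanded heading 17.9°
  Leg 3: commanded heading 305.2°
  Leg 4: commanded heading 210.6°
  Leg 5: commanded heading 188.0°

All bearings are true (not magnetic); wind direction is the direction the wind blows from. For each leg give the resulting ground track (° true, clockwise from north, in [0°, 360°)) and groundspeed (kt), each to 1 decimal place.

Leg 1: track=63.6°, groundspeed=61.7 kt
Leg 2: track=8.5°, groundspeed=60.4 kt
Leg 3: track=283.2°, groundspeed=102.5 kt
Leg 4: track=211.2°, groundspeed=135.1 kt
Leg 5: track=195.0°, groundspeed=132.5 kt

Leg 1: heading 51.9°; drift +11.7° → track 63.6°, groundspeed 61.7 kt
Leg 2: heading 17.9°; drift -9.4° → track 8.5°, groundspeed 60.4 kt
Leg 3: heading 305.2°; drift -22.0° → track 283.2°, groundspeed 102.5 kt
Leg 4: heading 210.6°; drift +0.6° → track 211.2°, groundspeed 135.1 kt
Leg 5: heading 188.0°; drift +7.0° → track 195.0°, groundspeed 132.5 kt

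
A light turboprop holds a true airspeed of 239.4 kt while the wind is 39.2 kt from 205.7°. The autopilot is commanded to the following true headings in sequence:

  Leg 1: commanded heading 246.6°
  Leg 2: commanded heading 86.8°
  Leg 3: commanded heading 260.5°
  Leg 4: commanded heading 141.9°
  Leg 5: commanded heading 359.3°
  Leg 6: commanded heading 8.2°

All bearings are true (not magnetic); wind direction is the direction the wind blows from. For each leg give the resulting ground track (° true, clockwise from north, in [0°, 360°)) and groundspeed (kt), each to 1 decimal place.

Leg 1: heading 246.6°; drift +7.0° → track 253.6°, groundspeed 211.3 kt
Leg 2: heading 86.8°; drift -7.6° → track 79.2°, groundspeed 260.6 kt
Leg 3: heading 260.5°; drift +8.4° → track 268.9°, groundspeed 219.2 kt
Leg 4: heading 141.9°; drift -9.0° → track 132.9°, groundspeed 224.9 kt
Leg 5: heading 359.3°; drift +3.6° → track 2.9°, groundspeed 275.1 kt
Leg 6: heading 8.2°; drift +2.4° → track 10.6°, groundspeed 277.0 kt

Leg 1: track=253.6°, groundspeed=211.3 kt
Leg 2: track=79.2°, groundspeed=260.6 kt
Leg 3: track=268.9°, groundspeed=219.2 kt
Leg 4: track=132.9°, groundspeed=224.9 kt
Leg 5: track=2.9°, groundspeed=275.1 kt
Leg 6: track=10.6°, groundspeed=277.0 kt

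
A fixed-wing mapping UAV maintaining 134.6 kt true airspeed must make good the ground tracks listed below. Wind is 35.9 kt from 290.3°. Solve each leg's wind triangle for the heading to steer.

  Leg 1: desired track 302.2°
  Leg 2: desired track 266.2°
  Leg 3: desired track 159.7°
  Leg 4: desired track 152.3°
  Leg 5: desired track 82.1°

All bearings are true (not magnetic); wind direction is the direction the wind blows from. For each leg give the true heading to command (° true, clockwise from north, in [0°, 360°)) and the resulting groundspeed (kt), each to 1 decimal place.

Leg 1: desired track 302.2°; wind correction -3.2° → command heading 299.0°, groundspeed 99.3 kt
Leg 2: desired track 266.2°; wind correction +6.3° → command heading 272.5°, groundspeed 101.0 kt
Leg 3: desired track 159.7°; wind correction +11.7° → command heading 171.4°, groundspeed 155.2 kt
Leg 4: desired track 152.3°; wind correction +10.3° → command heading 162.6°, groundspeed 159.1 kt
Leg 5: desired track 82.1°; wind correction -7.2° → command heading 74.9°, groundspeed 165.2 kt

Leg 1: heading=299.0°, groundspeed=99.3 kt
Leg 2: heading=272.5°, groundspeed=101.0 kt
Leg 3: heading=171.4°, groundspeed=155.2 kt
Leg 4: heading=162.6°, groundspeed=159.1 kt
Leg 5: heading=74.9°, groundspeed=165.2 kt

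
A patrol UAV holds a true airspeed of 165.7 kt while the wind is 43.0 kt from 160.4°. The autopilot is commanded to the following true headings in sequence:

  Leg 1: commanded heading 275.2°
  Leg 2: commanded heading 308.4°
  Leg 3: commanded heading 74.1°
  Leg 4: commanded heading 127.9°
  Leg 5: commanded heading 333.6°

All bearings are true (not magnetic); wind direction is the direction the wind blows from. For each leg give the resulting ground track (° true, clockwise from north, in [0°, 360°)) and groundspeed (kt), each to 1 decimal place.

Leg 1: heading 275.2°; drift +12.0° → track 287.2°, groundspeed 187.8 kt
Leg 2: heading 308.4°; drift +6.4° → track 314.8°, groundspeed 203.4 kt
Leg 3: heading 74.1°; drift -14.8° → track 59.3°, groundspeed 168.5 kt
Leg 4: heading 127.9°; drift -10.1° → track 117.8°, groundspeed 131.5 kt
Leg 5: heading 333.6°; drift +1.4° → track 335.0°, groundspeed 208.5 kt

Leg 1: track=287.2°, groundspeed=187.8 kt
Leg 2: track=314.8°, groundspeed=203.4 kt
Leg 3: track=59.3°, groundspeed=168.5 kt
Leg 4: track=117.8°, groundspeed=131.5 kt
Leg 5: track=335.0°, groundspeed=208.5 kt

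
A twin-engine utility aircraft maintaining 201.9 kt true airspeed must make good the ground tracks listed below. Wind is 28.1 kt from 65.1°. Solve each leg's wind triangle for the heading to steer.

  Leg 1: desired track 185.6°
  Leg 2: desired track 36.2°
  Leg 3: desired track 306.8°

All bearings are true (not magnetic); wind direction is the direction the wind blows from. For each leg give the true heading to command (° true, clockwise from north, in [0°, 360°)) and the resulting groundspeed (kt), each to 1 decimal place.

Leg 1: heading=178.7°, groundspeed=214.7 kt
Leg 2: heading=40.1°, groundspeed=176.8 kt
Leg 3: heading=313.8°, groundspeed=213.7 kt

Leg 1: desired track 185.6°; wind correction -6.9° → command heading 178.7°, groundspeed 214.7 kt
Leg 2: desired track 36.2°; wind correction +3.9° → command heading 40.1°, groundspeed 176.8 kt
Leg 3: desired track 306.8°; wind correction +7.0° → command heading 313.8°, groundspeed 213.7 kt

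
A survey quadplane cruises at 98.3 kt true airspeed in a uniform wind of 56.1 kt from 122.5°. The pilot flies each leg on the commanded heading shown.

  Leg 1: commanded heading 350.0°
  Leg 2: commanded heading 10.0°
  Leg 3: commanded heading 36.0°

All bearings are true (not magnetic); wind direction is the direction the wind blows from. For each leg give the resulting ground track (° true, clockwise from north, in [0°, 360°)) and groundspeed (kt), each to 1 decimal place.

Leg 1: track=333.1°, groundspeed=142.3 kt
Leg 2: track=346.6°, groundspeed=130.5 kt
Leg 3: track=5.5°, groundspeed=110.2 kt

Leg 1: heading 350.0°; drift -16.9° → track 333.1°, groundspeed 142.3 kt
Leg 2: heading 10.0°; drift -23.4° → track 346.6°, groundspeed 130.5 kt
Leg 3: heading 36.0°; drift -30.5° → track 5.5°, groundspeed 110.2 kt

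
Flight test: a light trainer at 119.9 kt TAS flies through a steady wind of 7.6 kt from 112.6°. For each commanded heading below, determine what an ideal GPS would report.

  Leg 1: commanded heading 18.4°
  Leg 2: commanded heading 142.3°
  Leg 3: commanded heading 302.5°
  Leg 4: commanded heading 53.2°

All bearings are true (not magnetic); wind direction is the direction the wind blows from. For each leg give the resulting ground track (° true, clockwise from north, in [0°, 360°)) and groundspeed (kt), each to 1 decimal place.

Leg 1: track=14.8°, groundspeed=120.7 kt
Leg 2: track=144.2°, groundspeed=113.4 kt
Leg 3: track=301.9°, groundspeed=127.4 kt
Leg 4: track=50.0°, groundspeed=116.2 kt

Leg 1: heading 18.4°; drift -3.6° → track 14.8°, groundspeed 120.7 kt
Leg 2: heading 142.3°; drift +1.9° → track 144.2°, groundspeed 113.4 kt
Leg 3: heading 302.5°; drift -0.6° → track 301.9°, groundspeed 127.4 kt
Leg 4: heading 53.2°; drift -3.2° → track 50.0°, groundspeed 116.2 kt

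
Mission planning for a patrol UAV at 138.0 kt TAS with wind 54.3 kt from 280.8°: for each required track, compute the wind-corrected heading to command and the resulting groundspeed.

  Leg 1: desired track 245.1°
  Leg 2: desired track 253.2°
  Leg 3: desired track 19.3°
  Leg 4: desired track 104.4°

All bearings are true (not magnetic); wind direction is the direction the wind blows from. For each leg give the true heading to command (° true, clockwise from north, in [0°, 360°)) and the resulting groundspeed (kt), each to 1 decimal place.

Leg 1: desired track 245.1°; wind correction +13.3° → command heading 258.4°, groundspeed 90.2 kt
Leg 2: desired track 253.2°; wind correction +10.5° → command heading 263.7°, groundspeed 87.6 kt
Leg 3: desired track 19.3°; wind correction -22.9° → command heading 356.4°, groundspeed 135.1 kt
Leg 4: desired track 104.4°; wind correction +1.4° → command heading 105.8°, groundspeed 192.2 kt

Leg 1: heading=258.4°, groundspeed=90.2 kt
Leg 2: heading=263.7°, groundspeed=87.6 kt
Leg 3: heading=356.4°, groundspeed=135.1 kt
Leg 4: heading=105.8°, groundspeed=192.2 kt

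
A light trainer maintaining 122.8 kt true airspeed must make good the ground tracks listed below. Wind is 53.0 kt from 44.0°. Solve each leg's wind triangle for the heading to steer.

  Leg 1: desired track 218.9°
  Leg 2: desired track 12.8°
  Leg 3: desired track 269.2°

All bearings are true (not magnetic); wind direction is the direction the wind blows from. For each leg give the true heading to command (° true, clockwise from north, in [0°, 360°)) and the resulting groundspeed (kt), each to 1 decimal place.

Leg 1: heading=216.7°, groundspeed=175.5 kt
Leg 2: heading=25.7°, groundspeed=74.4 kt
Leg 3: heading=287.0°, groundspeed=154.2 kt

Leg 1: desired track 218.9°; wind correction -2.2° → command heading 216.7°, groundspeed 175.5 kt
Leg 2: desired track 12.8°; wind correction +12.9° → command heading 25.7°, groundspeed 74.4 kt
Leg 3: desired track 269.2°; wind correction +17.8° → command heading 287.0°, groundspeed 154.2 kt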